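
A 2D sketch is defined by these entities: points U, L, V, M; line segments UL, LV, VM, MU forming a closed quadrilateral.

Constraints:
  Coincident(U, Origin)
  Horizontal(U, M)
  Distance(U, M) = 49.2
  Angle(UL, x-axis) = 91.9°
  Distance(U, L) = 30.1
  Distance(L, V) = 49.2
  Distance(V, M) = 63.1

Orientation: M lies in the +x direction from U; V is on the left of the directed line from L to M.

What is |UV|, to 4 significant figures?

71.84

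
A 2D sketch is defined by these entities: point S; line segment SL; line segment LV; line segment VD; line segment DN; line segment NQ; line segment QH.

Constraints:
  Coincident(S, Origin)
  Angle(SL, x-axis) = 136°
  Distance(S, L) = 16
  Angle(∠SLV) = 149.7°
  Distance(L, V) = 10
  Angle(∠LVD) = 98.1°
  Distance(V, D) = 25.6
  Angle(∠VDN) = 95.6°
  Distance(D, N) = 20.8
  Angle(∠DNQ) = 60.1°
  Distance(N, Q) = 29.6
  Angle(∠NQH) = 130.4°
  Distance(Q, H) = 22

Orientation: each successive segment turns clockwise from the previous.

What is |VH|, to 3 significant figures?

13.7

∠DNQ = 60.1° gives NQ at 180° from the x-axis; with |NQ| = 29.6, Q = (-10.2, 13.2). ∠NQH = 130.4° gives QH at 130° from the x-axis; with |QH| = 22.0, H = (-24.3, 30.1). Then |VH| = |H − V| = 13.7.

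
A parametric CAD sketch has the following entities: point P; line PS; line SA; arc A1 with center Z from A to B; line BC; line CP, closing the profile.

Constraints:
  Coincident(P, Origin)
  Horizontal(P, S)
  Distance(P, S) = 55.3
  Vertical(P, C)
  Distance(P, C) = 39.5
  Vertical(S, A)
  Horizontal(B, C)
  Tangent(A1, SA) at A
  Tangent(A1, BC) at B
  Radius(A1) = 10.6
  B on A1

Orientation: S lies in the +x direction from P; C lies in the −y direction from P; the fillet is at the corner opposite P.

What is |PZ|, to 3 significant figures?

53.2

P is at the origin; P and S share the same y with |PS| = 55.3 and S on the +x side, so S = (55.3, 0.00). PC is vertical with |PC| = 39.5 and C on the −y side, so C = (0.00, -39.5). The virtual corner opposite P is at (55.3, -39.5). Tangency of A1 to SA means the radius ZA is perpendicular to SA and tangency of A1 to BC means the radius ZB is perpendicular to BC, with radius 10.6, so the center Z sits 10.6 in from both sides at Z = (44.7, -28.9). Then |PZ| = |Z − P| = 53.2.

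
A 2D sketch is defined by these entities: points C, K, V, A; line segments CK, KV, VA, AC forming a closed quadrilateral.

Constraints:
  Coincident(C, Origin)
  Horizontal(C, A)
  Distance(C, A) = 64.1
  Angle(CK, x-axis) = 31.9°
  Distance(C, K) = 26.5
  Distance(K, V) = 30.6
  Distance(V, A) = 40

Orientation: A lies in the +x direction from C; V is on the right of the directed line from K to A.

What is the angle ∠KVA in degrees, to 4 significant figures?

75.58°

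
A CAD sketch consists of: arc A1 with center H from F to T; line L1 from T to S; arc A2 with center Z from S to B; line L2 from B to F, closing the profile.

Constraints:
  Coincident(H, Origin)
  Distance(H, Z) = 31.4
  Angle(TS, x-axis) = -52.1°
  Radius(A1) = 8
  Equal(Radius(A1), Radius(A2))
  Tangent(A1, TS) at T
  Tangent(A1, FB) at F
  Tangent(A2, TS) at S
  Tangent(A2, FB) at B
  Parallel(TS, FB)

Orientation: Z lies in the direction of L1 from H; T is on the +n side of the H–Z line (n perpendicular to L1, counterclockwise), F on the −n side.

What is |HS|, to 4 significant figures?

32.40

The slot axis is L1's direction at -52.1°, so u = (cos -52.1°, sin -52.1°) = (0.6143, -0.7891) and n = (−sin -52.1°, cos -52.1°) = (0.7891, 0.6143). H is at the origin and Z lies 31.4 along u from H, so Z = 31.4·u = (19.29, -24.78). Tangency of A1 to both parallel lines with radius 8.0 puts T and F at H ± 8.0·n: T = (6.313, 4.914), F = (-6.313, -4.914). Equal radii place S and B the same way about Z: S = Z + 8.0·n = (25.60, -19.86), B = Z − 8.0·n = (12.98, -29.69). Then |HS| = |S − H| = 32.40.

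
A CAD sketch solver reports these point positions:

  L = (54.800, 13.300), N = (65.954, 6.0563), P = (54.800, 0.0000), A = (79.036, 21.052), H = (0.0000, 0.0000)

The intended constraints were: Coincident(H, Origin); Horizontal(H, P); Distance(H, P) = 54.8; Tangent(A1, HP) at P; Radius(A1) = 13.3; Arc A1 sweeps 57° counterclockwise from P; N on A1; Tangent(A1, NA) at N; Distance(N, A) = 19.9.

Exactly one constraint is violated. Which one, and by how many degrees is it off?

Tangent(A1, NA) at N — off by 8.10°.

H = (0.00, 0.00) ✓; H.y = 0.00, P.y = 0.00 ✓; |HP| = 54.80 ✓; ∠(LP, PH) = 90.00° ✓; |LP| = 13.30 ✓; bearing(L→N) − bearing(L→P) = 57.00° ✓; |LN| = 13.30 ✓; ∠(LN, NA) = 98.10° ✗; |NA| = 19.90 ✓.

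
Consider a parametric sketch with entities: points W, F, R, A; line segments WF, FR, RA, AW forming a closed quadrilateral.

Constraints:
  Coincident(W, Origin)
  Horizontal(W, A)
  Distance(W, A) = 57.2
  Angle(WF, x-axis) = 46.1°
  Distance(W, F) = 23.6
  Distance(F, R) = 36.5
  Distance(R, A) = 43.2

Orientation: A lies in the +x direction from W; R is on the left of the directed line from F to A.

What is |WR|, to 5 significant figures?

60.049

W is at the origin; WA is horizontal with |WA| = 57.2 and A in +x, so A = (57.2, 0). WF runs at 46.1° with |WF| = 23.6, so F = (16.364, 17.005). R is determined by |FR| = 36.5 and |RA| = 43.2 together: it lies at the intersection of circle(F, 36.5) and circle(A, 43.2). With |FA| = 44.235, the foot of the radical line on FA is 16.082 from F and the perpendicular offset is √(36.5² − 16.082²) = 32.766. Taking the left-of-FA solution: R = (43.806, 41.071).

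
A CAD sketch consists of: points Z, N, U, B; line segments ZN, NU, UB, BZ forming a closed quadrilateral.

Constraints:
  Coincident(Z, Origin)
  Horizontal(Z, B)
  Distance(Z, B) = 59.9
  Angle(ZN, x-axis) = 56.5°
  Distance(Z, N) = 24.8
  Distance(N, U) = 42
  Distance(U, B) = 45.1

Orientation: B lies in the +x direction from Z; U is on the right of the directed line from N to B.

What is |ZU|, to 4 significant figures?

28.83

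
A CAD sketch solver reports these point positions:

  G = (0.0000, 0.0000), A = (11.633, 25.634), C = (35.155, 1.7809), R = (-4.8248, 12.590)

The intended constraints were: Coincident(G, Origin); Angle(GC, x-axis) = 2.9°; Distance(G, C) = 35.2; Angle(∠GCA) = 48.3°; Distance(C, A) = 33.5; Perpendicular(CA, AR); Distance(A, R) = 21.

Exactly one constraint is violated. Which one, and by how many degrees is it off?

Perpendicular(CA, AR) — off by 6.20°.

G = (0.00, 0.00) ✓; GC at 2.900° ✓; |GC| = 35.20 ✓; ∠GCA = 48.30° ✓; |CA| = 33.50 ✓; ∠(CA, AR) = 83.80° ✗; |AR| = 21.00 ✓.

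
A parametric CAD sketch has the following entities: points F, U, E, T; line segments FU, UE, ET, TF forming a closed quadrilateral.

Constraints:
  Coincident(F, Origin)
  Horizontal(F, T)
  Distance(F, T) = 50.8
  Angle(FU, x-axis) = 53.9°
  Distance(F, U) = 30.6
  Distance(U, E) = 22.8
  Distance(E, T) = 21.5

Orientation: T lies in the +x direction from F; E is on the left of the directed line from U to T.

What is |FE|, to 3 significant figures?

44.1

Checks: |UE| = 22.80 ✓; |ET| = 21.50 ✓.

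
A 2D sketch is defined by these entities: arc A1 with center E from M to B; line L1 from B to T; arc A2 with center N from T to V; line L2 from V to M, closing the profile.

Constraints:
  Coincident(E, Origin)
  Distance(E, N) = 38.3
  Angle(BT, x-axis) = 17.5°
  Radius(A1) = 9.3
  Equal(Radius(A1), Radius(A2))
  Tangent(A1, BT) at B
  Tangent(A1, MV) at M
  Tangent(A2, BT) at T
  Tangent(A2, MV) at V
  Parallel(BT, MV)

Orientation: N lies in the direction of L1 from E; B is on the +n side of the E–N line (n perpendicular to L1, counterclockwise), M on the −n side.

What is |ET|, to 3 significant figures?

39.4

The slot axis is L1's direction at 17.5°, so u = (cos 17.5°, sin 17.5°) = (0.954, 0.301) and n = (−sin 17.5°, cos 17.5°) = (-0.301, 0.954). E is at the origin and N lies 38.3 along u from E, so N = 38.3·u = (36.5, 11.5). Tangency of A1 to both parallel lines with radius 9.3 puts B and M at E ± 9.3·n: B = (-2.80, 8.87), M = (2.80, -8.87). Equal radii place T and V the same way about N: T = N + 9.3·n = (33.7, 20.4), V = N − 9.3·n = (39.3, 2.65). Then |ET| = |T − E| = 39.4.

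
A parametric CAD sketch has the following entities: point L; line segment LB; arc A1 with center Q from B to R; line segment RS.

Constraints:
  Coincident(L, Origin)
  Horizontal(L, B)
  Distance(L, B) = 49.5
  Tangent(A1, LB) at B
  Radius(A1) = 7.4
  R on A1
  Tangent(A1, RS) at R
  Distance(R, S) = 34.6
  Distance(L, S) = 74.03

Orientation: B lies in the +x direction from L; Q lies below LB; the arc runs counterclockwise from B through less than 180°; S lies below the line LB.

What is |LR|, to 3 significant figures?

44.7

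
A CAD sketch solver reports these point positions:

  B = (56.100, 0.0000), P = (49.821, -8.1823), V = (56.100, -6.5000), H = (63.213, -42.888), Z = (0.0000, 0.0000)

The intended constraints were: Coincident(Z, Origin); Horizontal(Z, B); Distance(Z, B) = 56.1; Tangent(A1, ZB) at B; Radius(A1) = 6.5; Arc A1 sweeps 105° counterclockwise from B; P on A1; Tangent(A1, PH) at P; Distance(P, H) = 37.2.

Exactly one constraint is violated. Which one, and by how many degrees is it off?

Tangent(A1, PH) at P — off by 6.10°.

Z = (0.00, 0.00) ✓; Z.y = 0.00, B.y = 0.00 ✓; |ZB| = 56.10 ✓; ∠(VB, BZ) = 90.00° ✓; |VB| = 6.500 ✓; bearing(V→P) − bearing(V→B) = 105.0° ✓; |VP| = 6.500 ✓; ∠(VP, PH) = 83.90° ✗; |PH| = 37.20 ✓.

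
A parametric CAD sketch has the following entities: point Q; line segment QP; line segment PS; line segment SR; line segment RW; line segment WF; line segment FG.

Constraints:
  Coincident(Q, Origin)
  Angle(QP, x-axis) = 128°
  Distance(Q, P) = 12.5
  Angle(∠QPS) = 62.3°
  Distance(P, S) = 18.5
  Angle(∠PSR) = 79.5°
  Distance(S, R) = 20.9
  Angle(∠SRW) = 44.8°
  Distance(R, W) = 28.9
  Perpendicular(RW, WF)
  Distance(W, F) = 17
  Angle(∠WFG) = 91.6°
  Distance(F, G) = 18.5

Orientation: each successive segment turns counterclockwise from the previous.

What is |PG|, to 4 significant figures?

23.39

Q is at the origin; QP runs at 128.0° with length 12.5, so P = (-7.696, 9.850). ∠QPS = 62.3° gives PS at -114.3° from the x-axis; with |PS| = 18.5, S = (-15.31, -7.011). ∠PSR = 79.5° gives SR at -13.80° from the x-axis; with |SR| = 20.9, R = (4.988, -12.00). ∠SRW = 44.8° gives RW at 121.4° from the x-axis; with |RW| = 28.9, W = (-10.07, 12.67). RW is perpendicular to WF, so WF runs at -148.6°; with |WF| = 17.0, F = (-24.58, 3.814). ∠WFG = 91.6° gives FG at -60.20° from the x-axis; with |FG| = 18.5, G = (-15.39, -12.24). Then |PG| = |G − P| = 23.39.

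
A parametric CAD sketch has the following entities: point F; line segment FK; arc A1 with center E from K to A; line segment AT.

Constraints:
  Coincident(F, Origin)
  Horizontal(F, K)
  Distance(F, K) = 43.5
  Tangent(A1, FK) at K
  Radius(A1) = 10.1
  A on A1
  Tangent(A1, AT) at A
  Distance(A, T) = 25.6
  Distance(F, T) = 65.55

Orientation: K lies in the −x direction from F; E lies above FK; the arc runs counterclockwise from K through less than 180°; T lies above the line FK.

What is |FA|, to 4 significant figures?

40.64

Checks: ∠(EK, KF) = 90.00° ✓; |EK| = 10.10 ✓; |EA| = 10.10 ✓; ∠(EA, AT) = 90.00° ✓; |AT| = 25.60 ✓; |FT| = 65.55 ✓.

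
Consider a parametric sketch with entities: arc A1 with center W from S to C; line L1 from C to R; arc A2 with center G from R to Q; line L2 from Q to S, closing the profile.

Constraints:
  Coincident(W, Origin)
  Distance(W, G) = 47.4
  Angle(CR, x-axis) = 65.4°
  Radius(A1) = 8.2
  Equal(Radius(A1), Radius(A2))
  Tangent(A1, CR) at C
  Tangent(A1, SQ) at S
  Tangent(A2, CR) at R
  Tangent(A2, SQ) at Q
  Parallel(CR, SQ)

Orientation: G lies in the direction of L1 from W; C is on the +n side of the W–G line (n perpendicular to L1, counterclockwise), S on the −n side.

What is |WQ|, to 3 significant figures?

48.1

Tangency of A1 to both parallel lines with radius 8.2 puts C and S at W ± 8.2·n: C = (-7.46, 3.41), S = (7.46, -3.41). Equal radii place R and Q the same way about G: R = G + 8.2·n = (12.3, 46.5), Q = G − 8.2·n = (27.2, 39.7). Then |WQ| = |Q − W| = 48.1.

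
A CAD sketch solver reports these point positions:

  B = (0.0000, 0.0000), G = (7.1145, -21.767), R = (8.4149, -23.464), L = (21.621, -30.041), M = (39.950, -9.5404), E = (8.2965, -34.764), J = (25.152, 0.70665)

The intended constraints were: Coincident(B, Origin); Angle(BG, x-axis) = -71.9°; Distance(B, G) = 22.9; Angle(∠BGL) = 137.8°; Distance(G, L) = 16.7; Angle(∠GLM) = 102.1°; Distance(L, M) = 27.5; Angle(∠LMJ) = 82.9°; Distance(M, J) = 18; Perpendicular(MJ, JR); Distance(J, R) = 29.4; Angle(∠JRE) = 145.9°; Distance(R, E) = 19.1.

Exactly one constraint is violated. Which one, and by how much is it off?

Distance(R, E) = 19.1 — off by 7.80.

B = (0.00, 0.00) ✓; BG at -71.90° ✓; |BG| = 22.90 ✓; ∠BGL = 137.8° ✓; |GL| = 16.70 ✓; ∠GLM = 102.1° ✓; |LM| = 27.50 ✓; ∠LMJ = 82.90° ✓; |MJ| = 18.00 ✓; ∠(MJ, JR) = 90.00° ✓; |JR| = 29.40 ✓; ∠JRE = 145.9° ✓; |RE| = 11.30 ✗.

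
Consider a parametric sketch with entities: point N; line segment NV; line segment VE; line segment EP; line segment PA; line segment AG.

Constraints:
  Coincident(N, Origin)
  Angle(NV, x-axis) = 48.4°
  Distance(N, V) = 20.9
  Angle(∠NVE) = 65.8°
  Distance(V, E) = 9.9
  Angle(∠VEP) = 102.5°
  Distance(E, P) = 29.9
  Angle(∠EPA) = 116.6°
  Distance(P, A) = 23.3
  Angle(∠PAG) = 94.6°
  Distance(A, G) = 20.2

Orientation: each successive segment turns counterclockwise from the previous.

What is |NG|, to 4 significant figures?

26.30

N is at the origin; NV runs at 48.4° with length 20.9, so V = (13.88, 15.63). ∠NVE = 65.8° gives VE at 162.6° from the x-axis; with |VE| = 9.9, E = (4.429, 18.59). ∠VEP = 102.5° gives EP at -119.9° from the x-axis; with |EP| = 29.9, P = (-10.48, -7.331). ∠EPA = 116.6° gives PA at -56.50° from the x-axis; with |PA| = 23.3, A = (2.384, -26.76). ∠PAG = 94.6° gives AG at 28.90° from the x-axis; with |AG| = 20.2, G = (20.07, -17.00). Then |NG| = |G − N| = 26.30.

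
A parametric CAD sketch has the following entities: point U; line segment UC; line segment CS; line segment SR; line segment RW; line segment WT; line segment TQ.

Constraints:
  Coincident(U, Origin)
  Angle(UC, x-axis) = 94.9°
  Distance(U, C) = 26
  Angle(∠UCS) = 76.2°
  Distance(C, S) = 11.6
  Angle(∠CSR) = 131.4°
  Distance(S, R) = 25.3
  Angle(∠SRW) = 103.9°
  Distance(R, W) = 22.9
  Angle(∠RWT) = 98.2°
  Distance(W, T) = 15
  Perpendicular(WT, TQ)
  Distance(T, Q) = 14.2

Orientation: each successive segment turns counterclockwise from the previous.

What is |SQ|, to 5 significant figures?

18.714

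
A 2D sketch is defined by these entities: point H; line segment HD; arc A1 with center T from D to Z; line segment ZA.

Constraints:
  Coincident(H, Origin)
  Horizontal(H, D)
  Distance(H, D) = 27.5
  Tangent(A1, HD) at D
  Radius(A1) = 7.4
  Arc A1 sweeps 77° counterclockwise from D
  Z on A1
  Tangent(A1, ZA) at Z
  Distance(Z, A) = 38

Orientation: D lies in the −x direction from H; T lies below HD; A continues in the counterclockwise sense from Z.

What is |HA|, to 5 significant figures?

60.826

H is at the origin; HD is horizontal with |HD| = 27.5 and D on the −x side, so D = (-27.500, 0.0000). A1 meets HD tangentially, so TD is at right angles to HD, so T = D + (0, -7.4) = (-27.500, -7.4000). On A1, D sits at bearing 90° from T; a 77° counterclockwise sweep puts Z at bearing 167°, so Z = T + 7.4·(cos 167°, sin 167°) = (-34.710, -5.7354). The tangent condition forces TZ to be normal to ZA, so ZA runs along (−sin 167°, cos 167°); with |ZA| = 38.0, A = (-43.258, -42.761). Then |HA| = |A − H| = 60.826.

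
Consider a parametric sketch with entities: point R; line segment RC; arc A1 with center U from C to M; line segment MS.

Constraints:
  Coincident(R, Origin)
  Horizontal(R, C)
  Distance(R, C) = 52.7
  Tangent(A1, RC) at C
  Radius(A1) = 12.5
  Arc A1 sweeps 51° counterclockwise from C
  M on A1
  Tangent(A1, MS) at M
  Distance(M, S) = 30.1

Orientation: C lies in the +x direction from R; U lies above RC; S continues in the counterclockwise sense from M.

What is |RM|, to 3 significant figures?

62.6

R is at the origin; R and C share the same y with |RC| = 52.7 and C on the +x side, so C = (52.7, 0.00). The tangent condition forces UC to be normal to RC, so U = C + (0, 12.5) = (52.7, 12.5). On A1, C sits at bearing -90° from U; a 51° counterclockwise sweep puts M at bearing -39°, so M = U + 12.5·(cos -39°, sin -39°) = (62.4, 4.63). Then |RM| = |M − R| = 62.6.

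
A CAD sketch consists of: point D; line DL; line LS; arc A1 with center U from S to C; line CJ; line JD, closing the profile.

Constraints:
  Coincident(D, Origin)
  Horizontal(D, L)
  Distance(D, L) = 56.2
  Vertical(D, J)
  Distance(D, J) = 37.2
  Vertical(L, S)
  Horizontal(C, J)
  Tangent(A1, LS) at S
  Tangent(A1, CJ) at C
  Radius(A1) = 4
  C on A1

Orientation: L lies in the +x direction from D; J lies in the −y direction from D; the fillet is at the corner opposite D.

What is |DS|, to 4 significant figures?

65.27

D is at the origin; DL is horizontal with |DL| = 56.2 and L on the +x side, so L = (56.20, 0.000). D and J share the same x with |DJ| = 37.2 and J on the −y side, so J = (0.000, -37.20). The virtual corner opposite D is at (56.20, -37.20). A1 meets LS tangentially, so US is at right angles to LS and since A1 is tangent to CJ there, UC ⟂ CJ, with radius 4.0, so the center U sits 4.0 in from both sides at U = (52.20, -33.20). That places the tangent points at S = (56.20, -33.20) on LS and C = (52.20, -37.20) on CJ. Then |DS| = |S − D| = 65.27.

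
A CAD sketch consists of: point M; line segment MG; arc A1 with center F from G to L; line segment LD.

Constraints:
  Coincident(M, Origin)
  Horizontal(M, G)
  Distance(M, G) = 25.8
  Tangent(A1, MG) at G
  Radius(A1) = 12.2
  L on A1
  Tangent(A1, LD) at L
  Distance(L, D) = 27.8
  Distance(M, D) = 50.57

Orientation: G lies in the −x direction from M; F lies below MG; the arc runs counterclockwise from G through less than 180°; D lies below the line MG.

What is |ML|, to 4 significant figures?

40.71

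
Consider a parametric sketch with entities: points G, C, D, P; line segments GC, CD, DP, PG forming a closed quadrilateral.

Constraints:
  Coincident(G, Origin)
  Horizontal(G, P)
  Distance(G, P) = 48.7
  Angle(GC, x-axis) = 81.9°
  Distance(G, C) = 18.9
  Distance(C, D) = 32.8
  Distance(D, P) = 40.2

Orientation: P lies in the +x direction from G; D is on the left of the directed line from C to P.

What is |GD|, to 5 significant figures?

47.169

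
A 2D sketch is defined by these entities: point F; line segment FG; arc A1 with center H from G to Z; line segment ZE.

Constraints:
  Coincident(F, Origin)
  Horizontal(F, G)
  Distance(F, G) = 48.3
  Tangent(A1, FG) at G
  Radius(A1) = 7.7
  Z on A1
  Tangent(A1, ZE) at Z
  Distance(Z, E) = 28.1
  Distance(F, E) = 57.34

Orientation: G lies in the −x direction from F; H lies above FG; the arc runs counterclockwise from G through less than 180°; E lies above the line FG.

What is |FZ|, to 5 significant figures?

41.574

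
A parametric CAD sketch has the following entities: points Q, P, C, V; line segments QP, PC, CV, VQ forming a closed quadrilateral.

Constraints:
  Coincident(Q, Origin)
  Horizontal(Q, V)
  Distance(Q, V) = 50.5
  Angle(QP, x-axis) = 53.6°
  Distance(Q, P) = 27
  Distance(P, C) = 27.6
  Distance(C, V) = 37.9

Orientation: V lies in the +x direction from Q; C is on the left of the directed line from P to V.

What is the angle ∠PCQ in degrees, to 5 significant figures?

10.793°

Q is at the origin; Q and V share the same y with |QV| = 50.5 and V in +x, so V = (50.5, 0). QP runs at 53.6° with |QP| = 27.0, so P = (16.022, 21.732). C is determined by |PC| = 27.6 and |CV| = 37.9 together: it lies at the intersection of circle(P, 27.6) and circle(V, 37.9). With |PV| = 40.755, the foot of the radical line on PV is 12.101 from P and the perpendicular offset is √(27.6² − 12.101²) = 24.806. Taking the left-of-PV solution: C = (39.487, 36.264).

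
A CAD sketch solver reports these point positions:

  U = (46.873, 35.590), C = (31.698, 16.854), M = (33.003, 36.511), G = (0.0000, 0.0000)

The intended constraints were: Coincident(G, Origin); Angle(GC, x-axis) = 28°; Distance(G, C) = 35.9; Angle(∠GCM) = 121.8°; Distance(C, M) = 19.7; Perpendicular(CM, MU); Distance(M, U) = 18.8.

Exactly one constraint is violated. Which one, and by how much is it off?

Distance(M, U) = 18.8 — off by 4.90.

G = (0.00, 0.00) ✓; GC at 28.00° ✓; |GC| = 35.90 ✓; ∠GCM = 121.8° ✓; |CM| = 19.70 ✓; ∠(CM, MU) = 90.00° ✓; |MU| = 13.90 ✗.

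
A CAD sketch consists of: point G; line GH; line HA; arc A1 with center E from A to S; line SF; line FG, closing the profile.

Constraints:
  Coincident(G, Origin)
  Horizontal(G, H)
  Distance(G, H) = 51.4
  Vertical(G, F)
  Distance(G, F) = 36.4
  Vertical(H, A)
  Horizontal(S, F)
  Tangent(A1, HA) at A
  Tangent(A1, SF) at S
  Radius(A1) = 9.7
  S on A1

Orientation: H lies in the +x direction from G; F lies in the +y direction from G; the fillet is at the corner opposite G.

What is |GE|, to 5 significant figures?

49.515

GF is vertical with |GF| = 36.4 and F on the +y side, so F = (0.0000, 36.400). The virtual corner opposite G is at (51.400, 36.400). Tangency of A1 to HA means the radius EA is perpendicular to HA and tangency of A1 to SF means the radius ES is perpendicular to SF, with radius 9.7, so the center E sits 9.7 in from both sides at E = (41.700, 26.700). Then |GE| = |E − G| = 49.515.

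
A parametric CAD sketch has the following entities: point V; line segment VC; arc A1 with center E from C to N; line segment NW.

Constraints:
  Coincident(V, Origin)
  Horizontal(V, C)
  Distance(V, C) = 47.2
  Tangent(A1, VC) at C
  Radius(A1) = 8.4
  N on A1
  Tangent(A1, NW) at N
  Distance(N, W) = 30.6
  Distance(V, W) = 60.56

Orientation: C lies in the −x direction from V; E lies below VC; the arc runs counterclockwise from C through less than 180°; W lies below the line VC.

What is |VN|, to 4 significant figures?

56.26

Checks: |EN| = 8.400 ✓; ∠(EN, NW) = 90.00° ✓; |NW| = 30.60 ✓; |VW| = 60.56 ✓.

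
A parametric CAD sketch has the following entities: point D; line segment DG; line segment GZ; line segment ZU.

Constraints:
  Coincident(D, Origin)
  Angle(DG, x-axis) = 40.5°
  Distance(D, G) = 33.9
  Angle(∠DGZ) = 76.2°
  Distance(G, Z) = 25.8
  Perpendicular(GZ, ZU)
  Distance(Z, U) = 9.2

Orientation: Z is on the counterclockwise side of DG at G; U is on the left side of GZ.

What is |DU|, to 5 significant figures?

29.605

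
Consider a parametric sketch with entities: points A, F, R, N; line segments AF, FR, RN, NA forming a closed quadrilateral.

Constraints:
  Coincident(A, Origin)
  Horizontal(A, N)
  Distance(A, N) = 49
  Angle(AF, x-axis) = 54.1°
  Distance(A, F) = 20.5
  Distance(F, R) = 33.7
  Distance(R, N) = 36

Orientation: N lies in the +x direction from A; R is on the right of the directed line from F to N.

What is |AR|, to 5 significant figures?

23.915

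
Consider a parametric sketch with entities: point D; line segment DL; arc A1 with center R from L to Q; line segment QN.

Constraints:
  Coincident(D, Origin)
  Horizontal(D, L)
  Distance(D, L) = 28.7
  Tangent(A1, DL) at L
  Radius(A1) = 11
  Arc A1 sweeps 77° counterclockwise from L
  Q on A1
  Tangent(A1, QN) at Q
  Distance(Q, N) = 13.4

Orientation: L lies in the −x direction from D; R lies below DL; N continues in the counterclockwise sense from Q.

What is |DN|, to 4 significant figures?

47.61

On A1, L sits at bearing 90° from R; a 77° counterclockwise sweep puts Q at bearing 167°, so Q = R + 11.0·(cos 167°, sin 167°) = (-39.42, -8.526). Tangency of A1 to QN means the radius RQ is perpendicular to QN, so QN runs along (−sin 167°, cos 167°); with |QN| = 13.4, N = (-42.43, -21.58). Then |DN| = |N − D| = 47.61.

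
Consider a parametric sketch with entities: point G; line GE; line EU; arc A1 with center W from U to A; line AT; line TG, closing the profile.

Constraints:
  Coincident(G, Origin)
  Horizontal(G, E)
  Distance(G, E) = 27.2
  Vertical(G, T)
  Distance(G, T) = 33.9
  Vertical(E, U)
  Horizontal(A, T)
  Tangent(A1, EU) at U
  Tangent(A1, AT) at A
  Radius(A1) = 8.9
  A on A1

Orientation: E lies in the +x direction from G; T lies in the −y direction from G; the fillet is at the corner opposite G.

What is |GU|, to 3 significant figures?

36.9

G is at the origin; GE is horizontal with |GE| = 27.2 and E on the +x side, so E = (27.2, 0.00). G and T share the same x with |GT| = 33.9 and T on the −y side, so T = (0.00, -33.9). The virtual corner opposite G is at (27.2, -33.9). A1 meets EU tangentially, so WU is at right angles to EU and tangency of A1 to AT means the radius WA is perpendicular to AT, with radius 8.9, so the center W sits 8.9 in from both sides at W = (18.3, -25.0). That places the tangent points at U = (27.2, -25.0) on EU and A = (18.3, -33.9) on AT. Then |GU| = |U − G| = 36.9.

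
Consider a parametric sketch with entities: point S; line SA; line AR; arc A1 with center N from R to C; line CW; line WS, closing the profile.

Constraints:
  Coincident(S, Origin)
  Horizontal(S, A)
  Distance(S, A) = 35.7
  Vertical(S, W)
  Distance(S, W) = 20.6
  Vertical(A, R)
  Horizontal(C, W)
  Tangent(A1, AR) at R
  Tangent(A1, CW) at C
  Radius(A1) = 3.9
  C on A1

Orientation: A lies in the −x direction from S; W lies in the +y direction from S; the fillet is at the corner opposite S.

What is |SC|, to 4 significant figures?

37.89

The virtual corner opposite S is at (-35.70, 20.60). The tangent condition forces NR to be normal to AR and A1 meets CW tangentially, so NC is at right angles to CW, with radius 3.9, so the center N sits 3.9 in from both sides at N = (-31.80, 16.70). That places the tangent points at R = (-35.70, 16.70) on AR and C = (-31.80, 20.60) on CW. Then |SC| = |C − S| = 37.89.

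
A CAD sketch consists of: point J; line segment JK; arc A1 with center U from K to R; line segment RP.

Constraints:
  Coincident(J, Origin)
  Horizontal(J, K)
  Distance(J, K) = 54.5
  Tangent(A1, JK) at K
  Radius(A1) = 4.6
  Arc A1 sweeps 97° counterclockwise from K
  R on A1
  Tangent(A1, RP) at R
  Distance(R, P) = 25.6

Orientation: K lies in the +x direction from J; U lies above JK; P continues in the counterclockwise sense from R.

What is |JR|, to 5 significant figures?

59.291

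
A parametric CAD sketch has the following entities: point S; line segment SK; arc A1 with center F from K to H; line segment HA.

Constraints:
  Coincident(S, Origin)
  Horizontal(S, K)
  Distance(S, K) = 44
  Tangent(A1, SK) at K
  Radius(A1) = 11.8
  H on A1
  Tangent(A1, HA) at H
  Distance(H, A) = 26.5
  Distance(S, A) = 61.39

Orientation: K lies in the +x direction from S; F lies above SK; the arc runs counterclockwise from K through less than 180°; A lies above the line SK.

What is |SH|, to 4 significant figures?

57.32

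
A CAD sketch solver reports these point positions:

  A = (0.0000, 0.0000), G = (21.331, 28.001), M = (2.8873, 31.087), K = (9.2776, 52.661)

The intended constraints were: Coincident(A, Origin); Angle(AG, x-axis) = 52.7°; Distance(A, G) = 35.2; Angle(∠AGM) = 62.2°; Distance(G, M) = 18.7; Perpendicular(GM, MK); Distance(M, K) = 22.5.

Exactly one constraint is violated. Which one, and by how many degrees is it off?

Perpendicular(GM, MK) — off by 7.00°.

A = (0.00, 0.00) ✓; AG at 52.70° ✓; |AG| = 35.20 ✓; ∠AGM = 62.20° ✓; |GM| = 18.70 ✓; ∠(GM, MK) = 97.00° ✗; |MK| = 22.50 ✓.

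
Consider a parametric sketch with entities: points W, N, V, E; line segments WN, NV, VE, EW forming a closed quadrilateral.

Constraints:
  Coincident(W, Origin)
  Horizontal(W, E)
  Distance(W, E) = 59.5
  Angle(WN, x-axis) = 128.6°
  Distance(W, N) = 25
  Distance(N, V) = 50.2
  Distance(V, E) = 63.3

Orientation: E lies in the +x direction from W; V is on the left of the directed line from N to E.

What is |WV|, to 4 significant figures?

56.56

W is at the origin; WE is horizontal with |WE| = 59.5 and E in +x, so E = (59.5, 0). WN runs at 128.6° with |WN| = 25.0, so N = (-15.60, 19.54). V is determined by |NV| = 50.2 and |VE| = 63.3 together: it lies at the intersection of circle(N, 50.2) and circle(E, 63.3). With |NE| = 77.60, the foot of the radical line on NE is 29.22 from N and the perpendicular offset is √(50.2² − 29.22²) = 40.82. Taking the left-of-NE solution: V = (22.96, 51.69).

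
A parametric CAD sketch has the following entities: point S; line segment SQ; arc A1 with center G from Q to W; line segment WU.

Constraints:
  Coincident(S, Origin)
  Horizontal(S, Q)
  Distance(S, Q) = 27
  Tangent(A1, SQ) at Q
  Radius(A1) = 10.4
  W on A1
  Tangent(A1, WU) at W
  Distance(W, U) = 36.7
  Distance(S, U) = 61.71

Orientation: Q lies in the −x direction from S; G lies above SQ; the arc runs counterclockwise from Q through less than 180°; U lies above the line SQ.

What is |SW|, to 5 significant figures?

25.241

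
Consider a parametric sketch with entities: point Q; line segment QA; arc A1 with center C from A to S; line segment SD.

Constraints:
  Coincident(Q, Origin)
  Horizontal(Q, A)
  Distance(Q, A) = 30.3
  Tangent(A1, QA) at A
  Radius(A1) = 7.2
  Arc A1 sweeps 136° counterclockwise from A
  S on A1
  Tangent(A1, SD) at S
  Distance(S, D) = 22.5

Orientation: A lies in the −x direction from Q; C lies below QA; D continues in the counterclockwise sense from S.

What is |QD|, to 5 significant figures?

33.911

On A1, A sits at bearing 90° from C; a 136° counterclockwise sweep puts S at bearing 226°, so S = C + 7.2·(cos 226°, sin 226°) = (-35.302, -12.379). A1 meets SD tangentially, so CS is at right angles to SD, so SD runs along (−sin 226°, cos 226°); with |SD| = 22.5, D = (-19.116, -28.009). Then |QD| = |D − Q| = 33.911.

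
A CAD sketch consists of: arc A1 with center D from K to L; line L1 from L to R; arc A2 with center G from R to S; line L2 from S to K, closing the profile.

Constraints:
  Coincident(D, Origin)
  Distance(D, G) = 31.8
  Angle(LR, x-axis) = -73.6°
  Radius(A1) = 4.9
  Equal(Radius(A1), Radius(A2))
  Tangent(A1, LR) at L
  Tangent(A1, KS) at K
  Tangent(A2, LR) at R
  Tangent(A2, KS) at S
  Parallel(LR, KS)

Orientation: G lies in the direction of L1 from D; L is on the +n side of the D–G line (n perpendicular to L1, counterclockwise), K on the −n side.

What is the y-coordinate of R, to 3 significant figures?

-29.1

The slot axis is L1's direction at -73.6°, so u = (cos -73.6°, sin -73.6°) = (0.282, -0.959) and n = (−sin -73.6°, cos -73.6°) = (0.959, 0.282). D is at the origin and G lies 31.8 along u from D, so G = 31.8·u = (8.98, -30.5). Tangency of A1 to both parallel lines with radius 4.9 puts L and K at D ± 4.9·n: L = (4.70, 1.38), K = (-4.70, -1.38). Equal radii place R and S the same way about G: R = G + 4.9·n = (13.7, -29.1), S = G − 4.9·n = (4.28, -31.9). So R.y = -29.1.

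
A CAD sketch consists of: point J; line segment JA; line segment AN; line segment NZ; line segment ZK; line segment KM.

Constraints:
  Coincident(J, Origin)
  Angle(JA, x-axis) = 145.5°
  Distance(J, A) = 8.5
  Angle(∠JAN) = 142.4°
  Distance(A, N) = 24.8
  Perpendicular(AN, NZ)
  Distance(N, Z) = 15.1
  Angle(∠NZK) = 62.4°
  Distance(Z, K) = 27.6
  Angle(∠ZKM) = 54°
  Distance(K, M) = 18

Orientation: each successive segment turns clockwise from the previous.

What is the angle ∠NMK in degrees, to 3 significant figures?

119°

∠NZK = 62.4° gives ZK at -99.7° from the x-axis; with |ZK| = 27.6, K = (-4.91, 5.85). ∠ZKM = 54.0° gives KM at 134° from the x-axis; with |KM| = 18.0, M = (-17.5, 18.7). Then cos ∠NMK = MN·MK / (|MN||MK|), giving 119°.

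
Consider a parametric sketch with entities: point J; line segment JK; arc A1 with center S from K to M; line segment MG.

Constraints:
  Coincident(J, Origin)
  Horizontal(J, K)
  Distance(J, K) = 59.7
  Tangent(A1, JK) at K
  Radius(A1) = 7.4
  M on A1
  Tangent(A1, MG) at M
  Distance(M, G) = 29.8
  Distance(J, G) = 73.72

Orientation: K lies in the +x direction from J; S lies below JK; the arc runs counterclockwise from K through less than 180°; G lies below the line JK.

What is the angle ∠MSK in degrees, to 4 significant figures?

110.5°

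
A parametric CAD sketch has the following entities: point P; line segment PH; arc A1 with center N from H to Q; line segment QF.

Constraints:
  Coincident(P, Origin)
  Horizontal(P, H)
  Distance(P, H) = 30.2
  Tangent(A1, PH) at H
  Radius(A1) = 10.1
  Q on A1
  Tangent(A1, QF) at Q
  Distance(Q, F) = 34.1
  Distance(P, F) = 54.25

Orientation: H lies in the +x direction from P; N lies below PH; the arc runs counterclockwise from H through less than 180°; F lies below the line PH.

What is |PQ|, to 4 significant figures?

24.08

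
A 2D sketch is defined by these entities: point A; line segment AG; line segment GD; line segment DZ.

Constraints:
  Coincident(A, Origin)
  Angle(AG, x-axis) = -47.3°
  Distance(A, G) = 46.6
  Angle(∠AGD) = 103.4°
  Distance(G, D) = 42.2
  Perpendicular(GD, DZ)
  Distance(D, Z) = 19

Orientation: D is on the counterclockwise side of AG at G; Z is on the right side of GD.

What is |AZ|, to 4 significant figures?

83.35

∠AGD = 103.4°, so GD runs at -47.3° + (180° − 103.4°) = 29.30° from the x-axis; with |GD| = 42.2, D = G + 42.2·(cos 29.30°, sin 29.30°) = (68.40, -13.60). GD is perpendicular to DZ; with |DZ| = 19.0 on the right of GD, Z = D + 19.0·(0.4894, -0.8721) = (77.70, -30.16). Then |AZ| = |Z − A| = 83.35.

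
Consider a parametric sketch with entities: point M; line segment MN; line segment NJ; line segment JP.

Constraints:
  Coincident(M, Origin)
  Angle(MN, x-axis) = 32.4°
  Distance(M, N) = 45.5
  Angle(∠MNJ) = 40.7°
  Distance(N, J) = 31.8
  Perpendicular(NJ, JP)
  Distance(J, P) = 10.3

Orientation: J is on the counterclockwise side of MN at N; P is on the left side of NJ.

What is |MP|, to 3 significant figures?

19.6

M is at the origin; MN runs at 32.4° with length 45.5, so N = 45.5·(cos 32.4°, sin 32.4°) = (38.4, 24.4). ∠MNJ = 40.7°, so NJ runs at 32.4° + (180° − 40.7°) = 172° from the x-axis; with |NJ| = 31.8, J = N + 31.8·(cos 172°, sin 172°) = (6.95, 29.0). NJ ⟂ JP; with |JP| = 10.3 on the left of NJ, P = J + 10.3·(-0.144, -0.990) = (5.46, 18.8). Then |MP| = |P − M| = 19.6.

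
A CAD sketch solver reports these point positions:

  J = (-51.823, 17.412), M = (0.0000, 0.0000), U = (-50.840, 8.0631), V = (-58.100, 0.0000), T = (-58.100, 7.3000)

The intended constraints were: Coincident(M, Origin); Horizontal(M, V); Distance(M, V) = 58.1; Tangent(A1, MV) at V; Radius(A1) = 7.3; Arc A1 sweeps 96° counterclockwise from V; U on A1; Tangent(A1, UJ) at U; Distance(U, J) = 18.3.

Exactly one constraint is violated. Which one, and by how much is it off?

Distance(U, J) = 18.3 — off by 8.90.

M = (0.00, 0.00) ✓; M.y = 0.00, V.y = 0.00 ✓; |MV| = 58.10 ✓; ∠(TV, VM) = 90.00° ✓; |TV| = 7.300 ✓; bearing(T→U) − bearing(T→V) = 96.00° ✓; |TU| = 7.300 ✓; ∠(TU, UJ) = 90.00° ✓; |UJ| = 9.400 ✗.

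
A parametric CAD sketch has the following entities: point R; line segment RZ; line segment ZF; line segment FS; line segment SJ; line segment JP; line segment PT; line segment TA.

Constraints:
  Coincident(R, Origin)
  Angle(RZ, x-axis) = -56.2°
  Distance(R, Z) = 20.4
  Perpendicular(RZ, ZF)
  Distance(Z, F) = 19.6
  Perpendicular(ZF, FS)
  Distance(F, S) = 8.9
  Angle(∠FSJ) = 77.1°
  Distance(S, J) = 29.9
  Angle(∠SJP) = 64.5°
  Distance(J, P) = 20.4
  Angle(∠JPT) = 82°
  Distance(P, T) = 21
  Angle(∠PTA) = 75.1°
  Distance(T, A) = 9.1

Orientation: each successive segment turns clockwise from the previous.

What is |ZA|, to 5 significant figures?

11.246

∠JPT = 82.0° gives PT at 167.40° from the x-axis; with |PT| = 21.0, T = (-4.0875, -25.547). ∠PTA = 75.1° gives TA at 62.500° from the x-axis; with |TA| = 9.1, A = (0.11442, -17.475). Then |ZA| = |A − Z| = 11.246.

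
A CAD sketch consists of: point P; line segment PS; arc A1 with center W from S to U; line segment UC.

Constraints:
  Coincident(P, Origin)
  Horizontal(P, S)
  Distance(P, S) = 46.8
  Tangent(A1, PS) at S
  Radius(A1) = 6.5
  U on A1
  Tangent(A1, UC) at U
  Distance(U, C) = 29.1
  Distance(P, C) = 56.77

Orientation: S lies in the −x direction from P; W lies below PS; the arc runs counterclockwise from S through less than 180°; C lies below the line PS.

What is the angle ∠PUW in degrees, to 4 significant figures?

9.263°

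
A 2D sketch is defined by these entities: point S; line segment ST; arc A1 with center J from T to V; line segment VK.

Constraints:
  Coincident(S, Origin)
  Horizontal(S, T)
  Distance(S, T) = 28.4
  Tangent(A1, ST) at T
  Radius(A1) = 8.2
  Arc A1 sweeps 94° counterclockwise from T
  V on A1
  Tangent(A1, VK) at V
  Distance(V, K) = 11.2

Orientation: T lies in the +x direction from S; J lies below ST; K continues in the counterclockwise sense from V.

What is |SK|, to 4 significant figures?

28.96

On A1, T sits at bearing 90° from J; a 94° counterclockwise sweep puts V at bearing 184°, so V = J + 8.2·(cos 184°, sin 184°) = (20.22, -8.772). Tangency of A1 to VK means the radius JV is perpendicular to VK, so VK runs along (−sin 184°, cos 184°); with |VK| = 11.2, K = (21.00, -19.94). Then |SK| = |K − S| = 28.96.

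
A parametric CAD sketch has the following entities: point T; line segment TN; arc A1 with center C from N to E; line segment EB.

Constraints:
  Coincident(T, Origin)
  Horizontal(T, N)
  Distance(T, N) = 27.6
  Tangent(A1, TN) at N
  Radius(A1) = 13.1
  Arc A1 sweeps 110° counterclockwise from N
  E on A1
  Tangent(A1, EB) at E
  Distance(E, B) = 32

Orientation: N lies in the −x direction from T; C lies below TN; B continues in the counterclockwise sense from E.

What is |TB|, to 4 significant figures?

55.76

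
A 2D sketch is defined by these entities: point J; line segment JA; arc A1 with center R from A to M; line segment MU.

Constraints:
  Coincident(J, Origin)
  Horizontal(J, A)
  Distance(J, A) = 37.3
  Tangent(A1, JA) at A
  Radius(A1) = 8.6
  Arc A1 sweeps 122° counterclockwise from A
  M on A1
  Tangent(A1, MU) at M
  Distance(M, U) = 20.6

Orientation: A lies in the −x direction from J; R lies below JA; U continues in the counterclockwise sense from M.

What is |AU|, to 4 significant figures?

30.84

J is at the origin; JA is horizontal with |JA| = 37.3 and A on the −x side, so A = (-37.30, 0.000). The tangent condition forces RA to be normal to JA, so R = A + (0, -8.6) = (-37.30, -8.600). On A1, A sits at bearing 90° from R; a 122° counterclockwise sweep puts M at bearing 212°, so M = R + 8.6·(cos 212°, sin 212°) = (-44.59, -13.16). Since A1 is tangent to MU there, RM ⟂ MU, so MU runs along (−sin 212°, cos 212°); with |MU| = 20.6, U = (-33.68, -30.63). Then |AU| = |U − A| = 30.84.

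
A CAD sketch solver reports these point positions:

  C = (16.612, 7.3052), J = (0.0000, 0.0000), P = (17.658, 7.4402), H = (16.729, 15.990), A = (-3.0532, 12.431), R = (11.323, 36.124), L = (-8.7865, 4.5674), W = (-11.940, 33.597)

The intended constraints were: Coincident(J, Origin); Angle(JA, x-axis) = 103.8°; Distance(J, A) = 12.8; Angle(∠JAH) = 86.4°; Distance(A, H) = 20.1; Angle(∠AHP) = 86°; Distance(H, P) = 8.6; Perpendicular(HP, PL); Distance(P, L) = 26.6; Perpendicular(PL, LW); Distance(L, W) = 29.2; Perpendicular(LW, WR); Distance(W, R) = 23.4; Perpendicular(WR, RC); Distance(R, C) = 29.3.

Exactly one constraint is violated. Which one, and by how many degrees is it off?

Perpendicular(WR, RC) — off by 4.20°.

J = (0.00, 0.00) ✓; JA at 103.8° ✓; |JA| = 12.80 ✓; ∠JAH = 86.40° ✓; |AH| = 20.10 ✓; ∠AHP = 86.00° ✓; |HP| = 8.600 ✓; ∠(HP, PL) = 90.00° ✓; |PL| = 26.60 ✓; ∠(PL, LW) = 90.00° ✓; |LW| = 29.20 ✓; ∠(LW, WR) = 90.00° ✓; |WR| = 23.40 ✓; ∠(WR, RC) = 85.80° ✗; |RC| = 29.30 ✓.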